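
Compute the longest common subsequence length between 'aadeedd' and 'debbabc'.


DP table for LCS of 'aadeedd' and 'debbabc':
       d  e  b  b  a  b  c
    0  0  0  0  0  0  0  0
  a 0  0  0  0  0  1  1  1
  a 0  0  0  0  0  1  1  1
  d 0  1  1  1  1  1  1  1
  e 0  1  2  2  2  2  2  2
  e 0  1  2  2  2  2  2  2
  d 0  1  2  2  2  2  2  2
  d 0  1  2  2  2  2  2  2
LCS: 'de'
LCS length = 2

2


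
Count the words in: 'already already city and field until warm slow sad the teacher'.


Counting words by splitting on spaces:
  Word 1: 'already'
  Word 2: 'already'
  Word 3: 'city'
  Word 4: 'and'
  Word 5: 'field'
  Word 6: 'until'
  Word 7: 'warm'
  Word 8: 'slow'
  Word 9: 'sad'
  Word 10: 'the'
  Word 11: 'teacher'
Total words: 11

11


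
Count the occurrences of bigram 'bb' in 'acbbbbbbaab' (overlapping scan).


Scanning 'acbbbbbbaab' for bigram 'bb':
  Position 0: 'ac' -> no
  Position 1: 'cb' -> no
  Position 2: 'bb' -> MATCH
  Position 3: 'bb' -> MATCH
  Position 4: 'bb' -> MATCH
  Position 5: 'bb' -> MATCH
  Position 6: 'bb' -> MATCH
  Position 7: 'ba' -> no
  Position 8: 'aa' -> no
  Position 9: 'ab' -> no
Total matches: 5

5


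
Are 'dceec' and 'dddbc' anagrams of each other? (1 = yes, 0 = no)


Sort characters of 'dceec': 'ccdee'
Sort characters of 'dddbc': 'bcddd'
Sorted forms differ -> they are NOT anagrams
Result: 0

0


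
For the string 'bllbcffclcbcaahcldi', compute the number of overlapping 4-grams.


String 'bllbcffclcbcaahcldi' has length L = 19.
Number of overlapping n-grams = L - n + 1
Substituting: 19 - 4 + 1 = 16

16


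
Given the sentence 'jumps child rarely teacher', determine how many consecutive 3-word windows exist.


Word trigrams from [4] words:
  Trigram 1: (jumps child rarely)
  Trigram 2: (child rarely teacher)
Total word trigrams: 4 - 2 = 2

2


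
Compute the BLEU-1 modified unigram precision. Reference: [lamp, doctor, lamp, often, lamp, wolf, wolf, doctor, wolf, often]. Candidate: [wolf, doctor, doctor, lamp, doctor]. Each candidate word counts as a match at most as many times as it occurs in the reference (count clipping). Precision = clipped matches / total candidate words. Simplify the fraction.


Reference word counts: {'doctor': 2, 'lamp': 3, 'often': 2, 'wolf': 3}
Checking each candidate word (with clipping):
  'wolf' -> in reference (ref count 3, used 1/3) -> match (matches: 1)
  'doctor' -> in reference (ref count 2, used 1/2) -> match (matches: 2)
  'doctor' -> in reference (ref count 2, used 2/2) -> match (matches: 3)
  'lamp' -> in reference (ref count 3, used 1/3) -> match (matches: 4)
  'doctor' -> ref count 2 already used up (2/2) -> clipped, no match (matches: 4)
Clipped matches: 4, Candidate length: 5
Precision = 4/5

4/5


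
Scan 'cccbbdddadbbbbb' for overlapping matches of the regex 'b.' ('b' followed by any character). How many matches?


Pattern: b. means 'b' followed by any character.
Scanning 'cccbbdddadbbbbb' position-by-position:
  Pos 0: window 'cc' -> no
  Pos 1: window 'cc' -> no
  Pos 2: window 'cb' -> no
  Pos 3: window 'bb' -> MATCH
  Pos 4: window 'bd' -> MATCH
  Pos 5: window 'dd' -> no
  Pos 6: window 'dd' -> no
  Pos 7: window 'da' -> no
  Pos 8: window 'ad' -> no
  Pos 9: window 'db' -> no
  Pos 10: window 'bb' -> MATCH
  Pos 11: window 'bb' -> MATCH
  Pos 12: window 'bb' -> MATCH
  Pos 13: window 'bb' -> MATCH
  Pos 14: window 'b' -> no
Total matches: 6

6


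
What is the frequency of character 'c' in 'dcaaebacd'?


Scanning 'dcaaebacd' for 'c':
  Position 1: 'c' -> MATCH (count: 1)
  Position 7: 'c' -> MATCH (count: 2)
Total occurrences of 'c': 2

2


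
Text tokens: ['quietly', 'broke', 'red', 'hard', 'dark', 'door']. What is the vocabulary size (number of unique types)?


Listing all tokens and tracking unique types:
  Token 1: 'quietly' -> NEW (unique so far: 1)
  Token 2: 'broke' -> NEW (unique so far: 2)
  Token 3: 'red' -> NEW (unique so far: 3)
  Token 4: 'hard' -> NEW (unique so far: 4)
  Token 5: 'dark' -> NEW (unique so far: 5)
  Token 6: 'door' -> NEW (unique so far: 6)
Unique types: ('broke', 'dark', 'door', 'hard', 'quietly', 'red')
Vocabulary size: 6

6


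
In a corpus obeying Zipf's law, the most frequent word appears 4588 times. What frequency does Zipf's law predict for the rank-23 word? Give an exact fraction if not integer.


Zipf's law: freq(rank) = f1 / rank
f1 = 4588, rank = 23
freq = 4588 / 23
GCD(4588, 23) = 1
Simplified: 4588/23

4588/23


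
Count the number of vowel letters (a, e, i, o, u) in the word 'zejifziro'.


Scanning each character of 'zejifziro':
  Position 1: 'z' -> consonant (running count: 0)
  Position 2: 'e' -> vowel (running count: 1)
  Position 3: 'j' -> consonant (running count: 1)
  Position 4: 'i' -> vowel (running count: 2)
  Position 5: 'f' -> consonant (running count: 2)
  Position 6: 'z' -> consonant (running count: 2)
  Position 7: 'i' -> vowel (running count: 3)
  Position 8: 'r' -> consonant (running count: 3)
  Position 9: 'o' -> vowel (running count: 4)
Total vowels: 4

4


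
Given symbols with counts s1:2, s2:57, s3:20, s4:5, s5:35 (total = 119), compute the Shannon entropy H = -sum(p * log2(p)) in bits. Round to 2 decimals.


Computing entropy H = -sum(p_i * log2(p_i)):
  s1: p = 2/119 = 0.0168, -p*log2(p) = 0.0991
  s2: p = 57/119 = 0.4790, -p*log2(p) = 0.5087
  s3: p = 20/119 = 0.1681, -p*log2(p) = 0.4324
  s4: p = 5/119 = 0.0420, -p*log2(p) = 0.1921
  s5: p = 35/119 = 0.2941, -p*log2(p) = 0.5193
H = sum of terms = 1.7516
Rounded to 2 decimals: 1.75

1.75


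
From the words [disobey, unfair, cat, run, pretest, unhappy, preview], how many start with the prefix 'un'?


Checking each word for prefix 'un':
  'disobey' -> no (count: 0)
  'unfair' -> YES, starts with 'un' (count: 1)
  'cat' -> no (count: 1)
  'run' -> no (count: 1)
  'pretest' -> no (count: 1)
  'unhappy' -> YES, starts with 'un' (count: 2)
  'preview' -> no (count: 2)
Total with prefix 'un': 2

2


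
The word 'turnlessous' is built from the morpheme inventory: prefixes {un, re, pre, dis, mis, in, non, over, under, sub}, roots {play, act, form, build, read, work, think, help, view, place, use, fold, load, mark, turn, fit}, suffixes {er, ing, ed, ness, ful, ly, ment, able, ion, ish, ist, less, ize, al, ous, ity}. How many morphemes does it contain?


Segmenting 'turnlessous' against the inventory:
  'turn' -> root (morpheme 1)
  'less' -> suffix (morpheme 2)
  'ous' -> suffix (morpheme 3)
Total morphemes: 3

3


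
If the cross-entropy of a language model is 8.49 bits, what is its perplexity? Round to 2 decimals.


Perplexity formula: PP = 2^H
H = 8.49
PP = 2^8.49
Decompose: 2^8.49 = 2^8 * 2^0.49
2^8 = 256, 2^0.49 ~ 1.4044449
PP ~ 256 * 1.4044449 = 359.5378944
Rounded to 2 decimals: 359.54

359.54


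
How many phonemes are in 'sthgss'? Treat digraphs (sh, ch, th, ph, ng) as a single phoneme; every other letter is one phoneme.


Parsing 'sthgss' greedily, digraphs first:
  's' -> consonant phoneme (phonemes so far: 1)
  'th' -> digraph (1 consonant phoneme) (phonemes so far: 2)
  'g' -> consonant phoneme (phonemes so far: 3)
  's' -> consonant phoneme (phonemes so far: 4)
  's' -> consonant phoneme (phonemes so far: 5)
Total phonemes: 5

5


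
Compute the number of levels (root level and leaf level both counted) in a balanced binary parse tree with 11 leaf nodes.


In a balanced binary tree with n leaves the deepest leaf is ceil(log2(n)) edges below the root,
so counting node levels inclusive of root and leaves gives ceil(log2(n)) + 1 levels.
log2(11) = 3.4594
ceil(3.4594) = 4
levels = 4 + 1 = 5

5


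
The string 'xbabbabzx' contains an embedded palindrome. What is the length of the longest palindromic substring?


Scanning 'xbabbabzx' for palindromic substrings.
Substring at positions 1-6: 'babbab'.
Check: reverse('babbab') = 'babbab' -> palindrome confirmed.
Neighbouring characters ('x' / 'z') break symmetry, so it cannot extend further.
No longer palindromic substring exists; longest length = 6

6


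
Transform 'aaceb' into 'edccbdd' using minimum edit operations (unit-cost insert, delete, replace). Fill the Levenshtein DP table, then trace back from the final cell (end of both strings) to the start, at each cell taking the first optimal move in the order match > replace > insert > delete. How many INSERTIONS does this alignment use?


Edit distance = 5. Backtracking from cell (5, 7) with preference match > replace > insert > delete,
then listing the resulting alignment 'aaceb' -> 'edccbdd' left to right:
  Step 1: replace a->e
  Step 2: replace a->d
  Step 3: keep 'c'
  Step 4: replace e->c
  Step 5: keep 'b'
  Step 6: insert 'd' [insertion #1]
  Step 7: insert 'd' [insertion #2]
Total insertions: 2

2


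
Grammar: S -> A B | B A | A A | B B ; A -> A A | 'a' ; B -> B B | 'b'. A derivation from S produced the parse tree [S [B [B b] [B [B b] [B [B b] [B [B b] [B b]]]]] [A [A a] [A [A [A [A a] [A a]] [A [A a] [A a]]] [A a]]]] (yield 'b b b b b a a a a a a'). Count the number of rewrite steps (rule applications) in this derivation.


Every bracketed nonterminal node [X ...] in the tree is produced by exactly one rule application.
Reading the tree off as a leftmost derivation:
  Step 1: S  =>  B A   (applied S -> B A)
  Step 2: B A  =>  B B A   (applied B -> B B)
  Step 3: B B A  =>  b B A   (applied B -> b)
  Step 4: b B A  =>  b B B A   (applied B -> B B)
  Step 5: b B B A  =>  b b B A   (applied B -> b)
  Step 6: b b B A  =>  b b B B A   (applied B -> B B)
  Step 7: b b B B A  =>  b b b B A   (applied B -> b)
  Step 8: b b b B A  =>  b b b B B A   (applied B -> B B)
  Step 9: b b b B B A  =>  b b b b B A   (applied B -> b)
  Step 10: b b b b B A  =>  b b b b b A   (applied B -> b)
  Step 11: b b b b b A  =>  b b b b b A A   (applied A -> A A)
  Step 12: b b b b b A A  =>  b b b b b a A   (applied A -> a)
  Step 13: b b b b b a A  =>  b b b b b a A A   (applied A -> A A)
  Step 14: b b b b b a A A  =>  b b b b b a A A A   (applied A -> A A)
  Step 15: b b b b b a A A A  =>  b b b b b a A A A A   (applied A -> A A)
  Step 16: b b b b b a A A A A  =>  b b b b b a a A A A   (applied A -> a)
  Step 17: b b b b b a a A A A  =>  b b b b b a a a A A   (applied A -> a)
  Step 18: b b b b b a a a A A  =>  b b b b b a a a A A A   (applied A -> A A)
  Step 19: b b b b b a a a A A A  =>  b b b b b a a a a A A   (applied A -> a)
  Step 20: b b b b b a a a a A A  =>  b b b b b a a a a a A   (applied A -> a)
  Step 21: b b b b b a a a a a A  =>  b b b b b a a a a a a   (applied A -> a)
Final yield: b b b b b a a a a a a
Total rewrite steps: 21

21


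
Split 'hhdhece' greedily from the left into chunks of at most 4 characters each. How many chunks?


'hhdhece' has 7 characters.
Chunking with max size 4:
  Chunk 1: 'hhdh' (positions 0-3)
  Chunk 2: 'ece' (positions 4-6)
Total chunks: ceil(7 / 4) = 2

2


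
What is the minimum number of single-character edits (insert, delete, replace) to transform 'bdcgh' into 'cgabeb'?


Building DP table for s1='bdcgh' (len 5) and s2='cgabeb' (len 6):
       c  g  a  b  e  b
    0  1  2  3  4  5  6
  b 1  1  2  3  3  4  5
  d 2  2  2  3  4  4  5
  c 3  2  3  3  4  5  5
  g 4  3  2  3  4  5  6
  h 5  4  3  3  4  5  6
Edit distance = dp[5][6] = 6

6


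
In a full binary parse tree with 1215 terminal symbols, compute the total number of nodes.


Leaf nodes (terminals): 1215
Internal nodes = n - 1 = 1215 - 1 = 1214
Total = leaves + internal = 1215 + 1214 = 2429

2429


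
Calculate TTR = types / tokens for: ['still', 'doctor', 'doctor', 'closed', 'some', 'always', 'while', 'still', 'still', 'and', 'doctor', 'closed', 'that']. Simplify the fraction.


Tokens: 13
Unique types: ('always', 'and', 'closed', 'doctor', 'some', 'still', 'that', 'while') = 8
TTR = 8/13
Already in lowest terms.

8/13


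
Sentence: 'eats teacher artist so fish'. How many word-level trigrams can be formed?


Word trigrams from [5] words:
  Trigram 1: (eats teacher artist)
  Trigram 2: (teacher artist so)
  Trigram 3: (artist so fish)
Total word trigrams: 5 - 2 = 3

3


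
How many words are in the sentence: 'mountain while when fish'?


Counting words by splitting on spaces:
  Word 1: 'mountain'
  Word 2: 'while'
  Word 3: 'when'
  Word 4: 'fish'
Total words: 4

4


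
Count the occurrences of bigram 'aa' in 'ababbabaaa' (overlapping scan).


Scanning 'ababbabaaa' for bigram 'aa':
  Position 0: 'ab' -> no
  Position 1: 'ba' -> no
  Position 2: 'ab' -> no
  Position 3: 'bb' -> no
  Position 4: 'ba' -> no
  Position 5: 'ab' -> no
  Position 6: 'ba' -> no
  Position 7: 'aa' -> MATCH
  Position 8: 'aa' -> MATCH
Total matches: 2

2


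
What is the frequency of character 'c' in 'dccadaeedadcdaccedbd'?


Scanning 'dccadaeedadcdaccedbd' for 'c':
  Position 1: 'c' -> MATCH (count: 1)
  Position 2: 'c' -> MATCH (count: 2)
  Position 11: 'c' -> MATCH (count: 3)
  Position 14: 'c' -> MATCH (count: 4)
  Position 15: 'c' -> MATCH (count: 5)
Total occurrences of 'c': 5

5


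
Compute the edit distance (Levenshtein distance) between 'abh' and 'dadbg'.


Building DP table for s1='abh' (len 3) and s2='dadbg' (len 5):
       d  a  d  b  g
    0  1  2  3  4  5
  a 1  1  1  2  3  4
  b 2  2  2  2  2  3
  h 3  3  3  3  3  3
Edit distance = dp[3][5] = 3

3


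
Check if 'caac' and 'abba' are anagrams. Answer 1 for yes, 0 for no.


Sort characters of 'caac': 'aacc'
Sort characters of 'abba': 'aabb'
Sorted forms differ -> they are NOT anagrams
Result: 0

0


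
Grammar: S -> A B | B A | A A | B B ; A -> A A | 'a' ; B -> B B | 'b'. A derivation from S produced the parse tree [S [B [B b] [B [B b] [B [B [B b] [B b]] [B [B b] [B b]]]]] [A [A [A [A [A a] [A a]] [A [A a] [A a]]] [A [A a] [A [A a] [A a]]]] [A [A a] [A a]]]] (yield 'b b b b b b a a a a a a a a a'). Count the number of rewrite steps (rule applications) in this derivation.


Every bracketed nonterminal node [X ...] in the tree is produced by exactly one rule application.
Reading the tree off as a leftmost derivation:
  Step 1: S  =>  B A   (applied S -> B A)
  Step 2: B A  =>  B B A   (applied B -> B B)
  Step 3: B B A  =>  b B A   (applied B -> b)
  Step 4: b B A  =>  b B B A   (applied B -> B B)
  Step 5: b B B A  =>  b b B A   (applied B -> b)
  Step 6: b b B A  =>  b b B B A   (applied B -> B B)
  Step 7: b b B B A  =>  b b B B B A   (applied B -> B B)
  Step 8: b b B B B A  =>  b b b B B A   (applied B -> b)
  Step 9: b b b B B A  =>  b b b b B A   (applied B -> b)
  Step 10: b b b b B A  =>  b b b b B B A   (applied B -> B B)
  Step 11: b b b b B B A  =>  b b b b b B A   (applied B -> b)
  Step 12: b b b b b B A  =>  b b b b b b A   (applied B -> b)
  Step 13: b b b b b b A  =>  b b b b b b A A   (applied A -> A A)
  Step 14: b b b b b b A A  =>  b b b b b b A A A   (applied A -> A A)
  Step 15: b b b b b b A A A  =>  b b b b b b A A A A   (applied A -> A A)
  Step 16: b b b b b b A A A A  =>  b b b b b b A A A A A   (applied A -> A A)
  Step 17: b b b b b b A A A A A  =>  b b b b b b a A A A A   (applied A -> a)
  Step 18: b b b b b b a A A A A  =>  b b b b b b a a A A A   (applied A -> a)
  Step 19: b b b b b b a a A A A  =>  b b b b b b a a A A A A   (applied A -> A A)
  Step 20: b b b b b b a a A A A A  =>  b b b b b b a a a A A A   (applied A -> a)
  Step 21: b b b b b b a a a A A A  =>  b b b b b b a a a a A A   (applied A -> a)
  Step 22: b b b b b b a a a a A A  =>  b b b b b b a a a a A A A   (applied A -> A A)
  Step 23: b b b b b b a a a a A A A  =>  b b b b b b a a a a a A A   (applied A -> a)
  Step 24: b b b b b b a a a a a A A  =>  b b b b b b a a a a a A A A   (applied A -> A A)
  Step 25: b b b b b b a a a a a A A A  =>  b b b b b b a a a a a a A A   (applied A -> a)
  Step 26: b b b b b b a a a a a a A A  =>  b b b b b b a a a a a a a A   (applied A -> a)
  Step 27: b b b b b b a a a a a a a A  =>  b b b b b b a a a a a a a A A   (applied A -> A A)
  Step 28: b b b b b b a a a a a a a A A  =>  b b b b b b a a a a a a a a A   (applied A -> a)
  Step 29: b b b b b b a a a a a a a a A  =>  b b b b b b a a a a a a a a a   (applied A -> a)
Final yield: b b b b b b a a a a a a a a a
Total rewrite steps: 29

29


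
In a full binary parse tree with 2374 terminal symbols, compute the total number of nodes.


Leaf nodes (terminals): 2374
Internal nodes = n - 1 = 2374 - 1 = 2373
Total = leaves + internal = 2374 + 2373 = 4747

4747


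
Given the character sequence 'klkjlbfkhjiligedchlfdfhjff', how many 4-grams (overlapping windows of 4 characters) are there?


String 'klkjlbfkhjiligedchlfdfhjff' has length L = 26.
Number of overlapping n-grams = L - n + 1
Substituting: 26 - 4 + 1 = 23

23


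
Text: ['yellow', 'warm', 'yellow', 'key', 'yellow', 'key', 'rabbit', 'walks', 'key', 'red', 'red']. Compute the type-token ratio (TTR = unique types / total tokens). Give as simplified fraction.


Tokens: 11
Unique types: ('key', 'rabbit', 'red', 'walks', 'warm', 'yellow') = 6
TTR = 6/11
Already in lowest terms.

6/11


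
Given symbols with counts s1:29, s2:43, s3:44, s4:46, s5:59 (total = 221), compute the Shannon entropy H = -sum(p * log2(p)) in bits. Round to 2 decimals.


Computing entropy H = -sum(p_i * log2(p_i)):
  s1: p = 29/221 = 0.1312, -p*log2(p) = 0.3845
  s2: p = 43/221 = 0.1946, -p*log2(p) = 0.4595
  s3: p = 44/221 = 0.1991, -p*log2(p) = 0.4636
  s4: p = 46/221 = 0.2081, -p*log2(p) = 0.4713
  s5: p = 59/221 = 0.2670, -p*log2(p) = 0.5086
H = sum of terms = 2.2875
Rounded to 2 decimals: 2.29

2.29


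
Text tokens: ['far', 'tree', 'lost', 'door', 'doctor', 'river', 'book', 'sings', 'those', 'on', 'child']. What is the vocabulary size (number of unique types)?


Listing all tokens and tracking unique types:
  Token 1: 'far' -> NEW (unique so far: 1)
  Token 2: 'tree' -> NEW (unique so far: 2)
  Token 3: 'lost' -> NEW (unique so far: 3)
  Token 4: 'door' -> NEW (unique so far: 4)
  Token 5: 'doctor' -> NEW (unique so far: 5)
  Token 6: 'river' -> NEW (unique so far: 6)
  Token 7: 'book' -> NEW (unique so far: 7)
  Token 8: 'sings' -> NEW (unique so far: 8)
  Token 9: 'those' -> NEW (unique so far: 9)
  Token 10: 'on' -> NEW (unique so far: 10)
  Token 11: 'child' -> NEW (unique so far: 11)
Unique types: ('book', 'child', 'doctor', 'door', 'far', 'lost', 'on', 'river', 'sings', 'those', 'tree')
Vocabulary size: 11

11


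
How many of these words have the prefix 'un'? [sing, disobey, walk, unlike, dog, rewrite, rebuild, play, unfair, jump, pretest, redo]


Checking each word for prefix 'un':
  'sing' -> no (count: 0)
  'disobey' -> no (count: 0)
  'walk' -> no (count: 0)
  'unlike' -> YES, starts with 'un' (count: 1)
  'dog' -> no (count: 1)
  'rewrite' -> no (count: 1)
  'rebuild' -> no (count: 1)
  'play' -> no (count: 1)
  'unfair' -> YES, starts with 'un' (count: 2)
  'jump' -> no (count: 2)
  'pretest' -> no (count: 2)
  'redo' -> no (count: 2)
Total with prefix 'un': 2

2


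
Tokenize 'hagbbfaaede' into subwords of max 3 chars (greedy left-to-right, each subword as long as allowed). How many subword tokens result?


'hagbbfaaede' has 11 characters.
Chunking with max size 3:
  Chunk 1: 'hag' (positions 0-2)
  Chunk 2: 'bbf' (positions 3-5)
  Chunk 3: 'aae' (positions 6-8)
  Chunk 4: 'de' (positions 9-10)
Total chunks: ceil(11 / 3) = 4

4


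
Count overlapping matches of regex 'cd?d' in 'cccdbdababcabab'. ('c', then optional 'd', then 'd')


Pattern: cd?d means 'c', then optional 'd', then 'd'.
Scanning 'cccdbdababcabab' position-by-position:
  Pos 0: window 'ccc' -> no
  Pos 1: window 'ccd' -> no
  Pos 2: window 'cdb' -> MATCH
  Pos 3: window 'dbd' -> no
  Pos 4: window 'bda' -> no
  Pos 5: window 'dab' -> no
  Pos 6: window 'aba' -> no
  Pos 7: window 'bab' -> no
  Pos 8: window 'abc' -> no
  Pos 9: window 'bca' -> no
  Pos 10: window 'cab' -> no
  Pos 11: window 'aba' -> no
  Pos 12: window 'bab' -> no
  Pos 13: window 'ab' -> no
  Pos 14: window 'b' -> no
Total matches: 1

1


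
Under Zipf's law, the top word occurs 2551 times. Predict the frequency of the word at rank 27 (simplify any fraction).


Zipf's law: freq(rank) = f1 / rank
f1 = 2551, rank = 27
freq = 2551 / 27
GCD(2551, 27) = 1
Simplified: 2551/27

2551/27


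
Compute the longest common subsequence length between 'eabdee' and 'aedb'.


DP table for LCS of 'eabdee' and 'aedb':
       a  e  d  b
    0  0  0  0  0
  e 0  0  1  1  1
  a 0  1  1  1  1
  b 0  1  1  1  2
  d 0  1  1  2  2
  e 0  1  2  2  2
  e 0  1  2  2  2
LCS: 'eb'
LCS length = 2

2


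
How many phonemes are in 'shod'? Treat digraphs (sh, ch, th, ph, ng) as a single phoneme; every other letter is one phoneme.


Parsing 'shod' greedily, digraphs first:
  'sh' -> digraph (1 consonant phoneme) (phonemes so far: 1)
  'o' -> vowel phoneme (phonemes so far: 2)
  'd' -> consonant phoneme (phonemes so far: 3)
Total phonemes: 3

3


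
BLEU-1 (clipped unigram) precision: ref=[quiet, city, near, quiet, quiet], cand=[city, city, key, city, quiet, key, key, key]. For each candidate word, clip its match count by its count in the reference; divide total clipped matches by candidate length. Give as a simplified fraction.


Reference word counts: {'city': 1, 'near': 1, 'quiet': 3}
Checking each candidate word (with clipping):
  'city' -> in reference (ref count 1, used 1/1) -> match (matches: 1)
  'city' -> ref count 1 already used up (1/1) -> clipped, no match (matches: 1)
  'key' -> not in reference -> no match (matches: 1)
  'city' -> ref count 1 already used up (1/1) -> clipped, no match (matches: 1)
  'quiet' -> in reference (ref count 3, used 1/3) -> match (matches: 2)
  'key' -> not in reference -> no match (matches: 2)
  'key' -> not in reference -> no match (matches: 2)
  'key' -> not in reference -> no match (matches: 2)
Clipped matches: 2, Candidate length: 8
Precision = 2/8 = 1/4

1/4


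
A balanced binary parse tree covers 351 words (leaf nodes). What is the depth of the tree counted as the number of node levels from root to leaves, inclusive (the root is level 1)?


In a balanced binary tree with n leaves the deepest leaf is ceil(log2(n)) edges below the root,
so counting node levels inclusive of root and leaves gives ceil(log2(n)) + 1 levels.
log2(351) = 8.4553
ceil(8.4553) = 9
levels = 9 + 1 = 10

10


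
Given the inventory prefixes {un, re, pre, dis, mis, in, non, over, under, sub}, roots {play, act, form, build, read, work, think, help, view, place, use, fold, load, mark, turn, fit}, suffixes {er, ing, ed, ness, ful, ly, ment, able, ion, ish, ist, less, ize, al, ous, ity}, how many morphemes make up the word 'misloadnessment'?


Segmenting 'misloadnessment' against the inventory:
  'mis' -> prefix (morpheme 1)
  'load' -> root (morpheme 2)
  'ness' -> suffix (morpheme 3)
  'ment' -> suffix (morpheme 4)
Total morphemes: 4

4


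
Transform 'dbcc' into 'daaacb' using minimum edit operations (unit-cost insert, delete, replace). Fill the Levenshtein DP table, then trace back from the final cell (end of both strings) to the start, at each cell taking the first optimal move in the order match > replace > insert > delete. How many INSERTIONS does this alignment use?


Edit distance = 4. Backtracking from cell (4, 6) with preference match > replace > insert > delete,
then listing the resulting alignment 'dbcc' -> 'daaacb' left to right:
  Step 1: keep 'd'
  Step 2: insert 'a' [insertion #1]
  Step 3: insert 'a' [insertion #2]
  Step 4: replace b->a
  Step 5: keep 'c'
  Step 6: replace c->b
Total insertions: 2

2


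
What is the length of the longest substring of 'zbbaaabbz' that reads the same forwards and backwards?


Scanning 'zbbaaabbz' for palindromic substrings.
Substring at positions 0-8: 'zbbaaabbz'.
Check: reverse('zbbaaabbz') = 'zbbaaabbz' -> palindrome confirmed.
No longer palindromic substring exists; longest length = 9

9


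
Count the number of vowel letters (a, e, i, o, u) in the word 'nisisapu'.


Scanning each character of 'nisisapu':
  Position 1: 'n' -> consonant (running count: 0)
  Position 2: 'i' -> vowel (running count: 1)
  Position 3: 's' -> consonant (running count: 1)
  Position 4: 'i' -> vowel (running count: 2)
  Position 5: 's' -> consonant (running count: 2)
  Position 6: 'a' -> vowel (running count: 3)
  Position 7: 'p' -> consonant (running count: 3)
  Position 8: 'u' -> vowel (running count: 4)
Total vowels: 4

4


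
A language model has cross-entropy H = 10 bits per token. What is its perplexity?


Perplexity formula: PP = 2^H
H = 10
PP = 2^10
PP = 2^10 = 1024

1024


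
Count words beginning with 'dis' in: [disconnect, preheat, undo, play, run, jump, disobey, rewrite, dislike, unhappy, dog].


Checking each word for prefix 'dis':
  'disconnect' -> YES, starts with 'dis' (count: 1)
  'preheat' -> no (count: 1)
  'undo' -> no (count: 1)
  'play' -> no (count: 1)
  'run' -> no (count: 1)
  'jump' -> no (count: 1)
  'disobey' -> YES, starts with 'dis' (count: 2)
  'rewrite' -> no (count: 2)
  'dislike' -> YES, starts with 'dis' (count: 3)
  'unhappy' -> no (count: 3)
  'dog' -> no (count: 3)
Total with prefix 'dis': 3

3


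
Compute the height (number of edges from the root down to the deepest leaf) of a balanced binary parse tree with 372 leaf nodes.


In a balanced binary tree with n leaves the deepest leaf is ceil(log2(n)) edges below the root.
log2(372) = 8.5392
ceil(8.5392) = 9
height (edges) = 9

9


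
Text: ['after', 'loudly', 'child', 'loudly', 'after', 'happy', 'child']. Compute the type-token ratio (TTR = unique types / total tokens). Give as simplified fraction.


Tokens: 7
Unique types: ('after', 'child', 'happy', 'loudly') = 4
TTR = 4/7
Already in lowest terms.

4/7


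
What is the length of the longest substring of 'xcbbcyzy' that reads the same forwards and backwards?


Scanning 'xcbbcyzy' for palindromic substrings.
Substring at positions 1-4: 'cbbc'.
Check: reverse('cbbc') = 'cbbc' -> palindrome confirmed.
Neighbouring characters ('x' / 'y') break symmetry, so it cannot extend further.
No longer palindromic substring exists; longest length = 4

4


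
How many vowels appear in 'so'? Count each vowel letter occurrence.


Scanning each character of 'so':
  Position 1: 's' -> consonant (running count: 0)
  Position 2: 'o' -> vowel (running count: 1)
Total vowels: 1

1


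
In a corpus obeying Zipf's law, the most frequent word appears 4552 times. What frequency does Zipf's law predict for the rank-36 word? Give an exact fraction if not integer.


Zipf's law: freq(rank) = f1 / rank
f1 = 4552, rank = 36
freq = 4552 / 36
GCD(4552, 36) = 4
Simplified: 1138/9

1138/9


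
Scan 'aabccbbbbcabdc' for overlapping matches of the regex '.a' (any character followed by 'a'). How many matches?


Pattern: .a means any character followed by 'a'.
Scanning 'aabccbbbbcabdc' position-by-position:
  Pos 0: window 'aa' -> MATCH
  Pos 1: window 'ab' -> no
  Pos 2: window 'bc' -> no
  Pos 3: window 'cc' -> no
  Pos 4: window 'cb' -> no
  Pos 5: window 'bb' -> no
  Pos 6: window 'bb' -> no
  Pos 7: window 'bb' -> no
  Pos 8: window 'bc' -> no
  Pos 9: window 'ca' -> MATCH
  Pos 10: window 'ab' -> no
  Pos 11: window 'bd' -> no
  Pos 12: window 'dc' -> no
  Pos 13: window 'c' -> no
Total matches: 2

2


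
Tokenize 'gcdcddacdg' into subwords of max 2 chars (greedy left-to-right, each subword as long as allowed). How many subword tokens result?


'gcdcddacdg' has 10 characters.
Chunking with max size 2:
  Chunk 1: 'gc' (positions 0-1)
  Chunk 2: 'dc' (positions 2-3)
  Chunk 3: 'dd' (positions 4-5)
  Chunk 4: 'ac' (positions 6-7)
  Chunk 5: 'dg' (positions 8-9)
Total chunks: ceil(10 / 2) = 5

5


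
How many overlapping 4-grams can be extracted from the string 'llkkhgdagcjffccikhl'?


String 'llkkhgdagcjffccikhl' has length L = 19.
Number of overlapping n-grams = L - n + 1
Substituting: 19 - 4 + 1 = 16

16


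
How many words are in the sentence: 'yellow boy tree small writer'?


Counting words by splitting on spaces:
  Word 1: 'yellow'
  Word 2: 'boy'
  Word 3: 'tree'
  Word 4: 'small'
  Word 5: 'writer'
Total words: 5

5


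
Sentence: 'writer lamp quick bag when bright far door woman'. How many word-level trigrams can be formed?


Word trigrams from [9] words:
  Trigram 1: (writer lamp quick)
  Trigram 2: (lamp quick bag)
  Trigram 3: (quick bag when)
  Trigram 4: (bag when bright)
  Trigram 5: (when bright far)
  Trigram 6: (bright far door)
  Trigram 7: (far door woman)
Total word trigrams: 9 - 2 = 7

7


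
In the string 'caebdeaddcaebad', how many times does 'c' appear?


Scanning 'caebdeaddcaebad' for 'c':
  Position 0: 'c' -> MATCH (count: 1)
  Position 9: 'c' -> MATCH (count: 2)
Total occurrences of 'c': 2

2


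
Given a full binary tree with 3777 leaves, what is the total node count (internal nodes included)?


Leaf nodes (terminals): 3777
Internal nodes = n - 1 = 3777 - 1 = 3776
Total = leaves + internal = 3777 + 3776 = 7553

7553


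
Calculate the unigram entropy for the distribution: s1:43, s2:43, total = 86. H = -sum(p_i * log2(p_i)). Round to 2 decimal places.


Computing entropy H = -sum(p_i * log2(p_i)):
  s1: p = 43/86 = 0.5000, -p*log2(p) = 0.5000
  s2: p = 43/86 = 0.5000, -p*log2(p) = 0.5000
H = sum of terms = 1.0000
Rounded to 2 decimals: 1.00

1.00


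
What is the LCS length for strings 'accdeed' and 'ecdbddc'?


DP table for LCS of 'accdeed' and 'ecdbddc':
       e  c  d  b  d  d  c
    0  0  0  0  0  0  0  0
  a 0  0  0  0  0  0  0  0
  c 0  0  1  1  1  1  1  1
  c 0  0  1  1  1  1  1  2
  d 0  0  1  2  2  2  2  2
  e 0  1  1  2  2  2  2  2
  e 0  1  1  2  2  2  2  2
  d 0  1  1  2  2  3  3  3
LCS: 'cdd'
LCS length = 3

3


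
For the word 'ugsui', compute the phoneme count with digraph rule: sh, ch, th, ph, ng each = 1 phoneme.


Parsing 'ugsui' greedily, digraphs first:
  'u' -> vowel phoneme (phonemes so far: 1)
  'g' -> consonant phoneme (phonemes so far: 2)
  's' -> consonant phoneme (phonemes so far: 3)
  'u' -> vowel phoneme (phonemes so far: 4)
  'i' -> vowel phoneme (phonemes so far: 5)
Total phonemes: 5

5


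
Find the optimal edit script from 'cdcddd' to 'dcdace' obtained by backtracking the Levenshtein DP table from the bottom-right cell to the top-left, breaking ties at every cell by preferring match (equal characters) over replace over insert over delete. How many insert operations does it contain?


Edit distance = 4. Backtracking from cell (6, 6) with preference match > replace > insert > delete,
then listing the resulting alignment 'cdcddd' -> 'dcdace' left to right:
  Step 1: delete 'c'
  Step 2: keep 'd'
  Step 3: keep 'c'
  Step 4: keep 'd'
  Step 5: insert 'a' [insertion #1]
  Step 6: replace d->c
  Step 7: replace d->e
Total insertions: 1

1


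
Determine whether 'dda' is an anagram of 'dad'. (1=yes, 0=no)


Sort characters of 'dda': 'add'
Sort characters of 'dad': 'add'
Sorted forms match -> they ARE anagrams
Result: 1

1


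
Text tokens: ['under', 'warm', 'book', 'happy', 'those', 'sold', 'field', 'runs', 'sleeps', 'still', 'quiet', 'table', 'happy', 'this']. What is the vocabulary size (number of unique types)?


Listing all tokens and tracking unique types:
  Token 1: 'under' -> NEW (unique so far: 1)
  Token 2: 'warm' -> NEW (unique so far: 2)
  Token 3: 'book' -> NEW (unique so far: 3)
  Token 4: 'happy' -> NEW (unique so far: 4)
  Token 5: 'those' -> NEW (unique so far: 5)
  Token 6: 'sold' -> NEW (unique so far: 6)
  Token 7: 'field' -> NEW (unique so far: 7)
  Token 8: 'runs' -> NEW (unique so far: 8)
  Token 9: 'sleeps' -> NEW (unique so far: 9)
  Token 10: 'still' -> NEW (unique so far: 10)
  Token 11: 'quiet' -> NEW (unique so far: 11)
  Token 12: 'table' -> NEW (unique so far: 12)
  Token 13: 'happy' -> duplicate (unique so far: 12)
  Token 14: 'this' -> NEW (unique so far: 13)
Unique types: ('book', 'field', 'happy', 'quiet', 'runs', 'sleeps', 'sold', 'still', 'table', 'this', 'those', 'under', 'warm')
Vocabulary size: 13

13


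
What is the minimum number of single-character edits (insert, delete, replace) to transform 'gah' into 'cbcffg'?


Building DP table for s1='gah' (len 3) and s2='cbcffg' (len 6):
       c  b  c  f  f  g
    0  1  2  3  4  5  6
  g 1  1  2  3  4  5  5
  a 2  2  2  3  4  5  6
  h 3  3  3  3  4  5  6
Edit distance = dp[3][6] = 6

6


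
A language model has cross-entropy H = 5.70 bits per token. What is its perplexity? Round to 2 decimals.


Perplexity formula: PP = 2^H
H = 5.70
PP = 2^5.70
Decompose: 2^5.70 = 2^5 * 2^0.70
2^5 = 32, 2^0.70 ~ 1.6245048
PP ~ 32 * 1.6245048 = 51.9841536
Rounded to 2 decimals: 51.98

51.98


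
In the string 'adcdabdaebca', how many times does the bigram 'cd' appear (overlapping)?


Scanning 'adcdabdaebca' for bigram 'cd':
  Position 0: 'ad' -> no
  Position 1: 'dc' -> no
  Position 2: 'cd' -> MATCH
  Position 3: 'da' -> no
  Position 4: 'ab' -> no
  Position 5: 'bd' -> no
  Position 6: 'da' -> no
  Position 7: 'ae' -> no
  Position 8: 'eb' -> no
  Position 9: 'bc' -> no
  Position 10: 'ca' -> no
Total matches: 1

1


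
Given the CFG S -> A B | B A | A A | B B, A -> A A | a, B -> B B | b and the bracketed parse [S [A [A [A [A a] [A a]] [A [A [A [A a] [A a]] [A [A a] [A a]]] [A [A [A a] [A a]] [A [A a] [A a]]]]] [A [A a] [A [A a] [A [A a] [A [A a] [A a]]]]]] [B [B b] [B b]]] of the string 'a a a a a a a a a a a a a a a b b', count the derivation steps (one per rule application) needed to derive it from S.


Every bracketed nonterminal node [X ...] in the tree is produced by exactly one rule application.
Reading the tree off as a leftmost derivation:
  Step 1: S  =>  A B   (applied S -> A B)
  Step 2: A B  =>  A A B   (applied A -> A A)
  Step 3: A A B  =>  A A A B   (applied A -> A A)
  Step 4: A A A B  =>  A A A A B   (applied A -> A A)
  Step 5: A A A A B  =>  a A A A B   (applied A -> a)
  Step 6: a A A A B  =>  a a A A B   (applied A -> a)
  Step 7: a a A A B  =>  a a A A A B   (applied A -> A A)
  Step 8: a a A A A B  =>  a a A A A A B   (applied A -> A A)
  Step 9: a a A A A A B  =>  a a A A A A A B   (applied A -> A A)
  Step 10: a a A A A A A B  =>  a a a A A A A B   (applied A -> a)
  Step 11: a a a A A A A B  =>  a a a a A A A B   (applied A -> a)
  Step 12: a a a a A A A B  =>  a a a a A A A A B   (applied A -> A A)
  Step 13: a a a a A A A A B  =>  a a a a a A A A B   (applied A -> a)
  Step 14: a a a a a A A A B  =>  a a a a a a A A B   (applied A -> a)
  Step 15: a a a a a a A A B  =>  a a a a a a A A A B   (applied A -> A A)
  Step 16: a a a a a a A A A B  =>  a a a a a a A A A A B   (applied A -> A A)
  Step 17: a a a a a a A A A A B  =>  a a a a a a a A A A B   (applied A -> a)
  Step 18: a a a a a a a A A A B  =>  a a a a a a a a A A B   (applied A -> a)
  Step 19: a a a a a a a a A A B  =>  a a a a a a a a A A A B   (applied A -> A A)
  Step 20: a a a a a a a a A A A B  =>  a a a a a a a a a A A B   (applied A -> a)
  Step 21: a a a a a a a a a A A B  =>  a a a a a a a a a a A B   (applied A -> a)
  Step 22: a a a a a a a a a a A B  =>  a a a a a a a a a a A A B   (applied A -> A A)
  Step 23: a a a a a a a a a a A A B  =>  a a a a a a a a a a a A B   (applied A -> a)
  Step 24: a a a a a a a a a a a A B  =>  a a a a a a a a a a a A A B   (applied A -> A A)
  Step 25: a a a a a a a a a a a A A B  =>  a a a a a a a a a a a a A B   (applied A -> a)
  Step 26: a a a a a a a a a a a a A B  =>  a a a a a a a a a a a a A A B   (applied A -> A A)
  Step 27: a a a a a a a a a a a a A A B  =>  a a a a a a a a a a a a a A B   (applied A -> a)
  Step 28: a a a a a a a a a a a a a A B  =>  a a a a a a a a a a a a a A A B   (applied A -> A A)
  Step 29: a a a a a a a a a a a a a A A B  =>  a a a a a a a a a a a a a a A B   (applied A -> a)
  Step 30: a a a a a a a a a a a a a a A B  =>  a a a a a a a a a a a a a a a B   (applied A -> a)
  Step 31: a a a a a a a a a a a a a a a B  =>  a a a a a a a a a a a a a a a B B   (applied B -> B B)
  Step 32: a a a a a a a a a a a a a a a B B  =>  a a a a a a a a a a a a a a a b B   (applied B -> b)
  Step 33: a a a a a a a a a a a a a a a b B  =>  a a a a a a a a a a a a a a a b b   (applied B -> b)
Final yield: a a a a a a a a a a a a a a a b b
Total rewrite steps: 33

33


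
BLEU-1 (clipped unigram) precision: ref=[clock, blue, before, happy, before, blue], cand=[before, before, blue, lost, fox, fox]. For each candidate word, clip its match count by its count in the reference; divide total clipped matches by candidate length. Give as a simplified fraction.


Reference word counts: {'before': 2, 'blue': 2, 'clock': 1, 'happy': 1}
Checking each candidate word (with clipping):
  'before' -> in reference (ref count 2, used 1/2) -> match (matches: 1)
  'before' -> in reference (ref count 2, used 2/2) -> match (matches: 2)
  'blue' -> in reference (ref count 2, used 1/2) -> match (matches: 3)
  'lost' -> not in reference -> no match (matches: 3)
  'fox' -> not in reference -> no match (matches: 3)
  'fox' -> not in reference -> no match (matches: 3)
Clipped matches: 3, Candidate length: 6
Precision = 3/6 = 1/2

1/2


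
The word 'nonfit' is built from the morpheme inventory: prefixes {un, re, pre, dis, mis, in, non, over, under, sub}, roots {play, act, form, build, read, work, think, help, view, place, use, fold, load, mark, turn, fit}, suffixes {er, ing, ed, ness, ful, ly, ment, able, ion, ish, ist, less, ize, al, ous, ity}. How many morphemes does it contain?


Segmenting 'nonfit' against the inventory:
  'non' -> prefix (morpheme 1)
  'fit' -> root (morpheme 2)
Total morphemes: 2

2


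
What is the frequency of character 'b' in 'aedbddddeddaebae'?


Scanning 'aedbddddeddaebae' for 'b':
  Position 3: 'b' -> MATCH (count: 1)
  Position 13: 'b' -> MATCH (count: 2)
Total occurrences of 'b': 2

2


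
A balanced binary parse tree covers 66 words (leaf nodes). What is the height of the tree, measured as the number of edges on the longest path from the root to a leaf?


In a balanced binary tree with n leaves the deepest leaf is ceil(log2(n)) edges below the root.
log2(66) = 6.0444
ceil(6.0444) = 7
height (edges) = 7

7


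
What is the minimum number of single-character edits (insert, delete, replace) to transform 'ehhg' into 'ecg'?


Building DP table for s1='ehhg' (len 4) and s2='ecg' (len 3):
       e  c  g
    0  1  2  3
  e 1  0  1  2
  h 2  1  1  2
  h 3  2  2  2
  g 4  3  3  2
Edit distance = dp[4][3] = 2

2


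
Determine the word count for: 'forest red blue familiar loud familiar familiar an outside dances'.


Counting words by splitting on spaces:
  Word 1: 'forest'
  Word 2: 'red'
  Word 3: 'blue'
  Word 4: 'familiar'
  Word 5: 'loud'
  Word 6: 'familiar'
  Word 7: 'familiar'
  Word 8: 'an'
  Word 9: 'outside'
  Word 10: 'dances'
Total words: 10

10


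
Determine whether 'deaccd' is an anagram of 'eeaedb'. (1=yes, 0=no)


Sort characters of 'deaccd': 'accdde'
Sort characters of 'eeaedb': 'abdeee'
Sorted forms differ -> they are NOT anagrams
Result: 0

0


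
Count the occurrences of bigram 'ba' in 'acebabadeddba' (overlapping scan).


Scanning 'acebabadeddba' for bigram 'ba':
  Position 0: 'ac' -> no
  Position 1: 'ce' -> no
  Position 2: 'eb' -> no
  Position 3: 'ba' -> MATCH
  Position 4: 'ab' -> no
  Position 5: 'ba' -> MATCH
  Position 6: 'ad' -> no
  Position 7: 'de' -> no
  Position 8: 'ed' -> no
  Position 9: 'dd' -> no
  Position 10: 'db' -> no
  Position 11: 'ba' -> MATCH
Total matches: 3

3


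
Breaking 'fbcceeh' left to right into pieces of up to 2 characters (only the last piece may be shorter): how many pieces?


'fbcceeh' has 7 characters.
Chunking with max size 2:
  Chunk 1: 'fb' (positions 0-1)
  Chunk 2: 'cc' (positions 2-3)
  Chunk 3: 'ee' (positions 4-5)
  Chunk 4: 'h' (positions 6-6)
Total chunks: ceil(7 / 2) = 4

4


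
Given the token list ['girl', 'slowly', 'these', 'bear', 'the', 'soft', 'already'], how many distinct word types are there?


Listing all tokens and tracking unique types:
  Token 1: 'girl' -> NEW (unique so far: 1)
  Token 2: 'slowly' -> NEW (unique so far: 2)
  Token 3: 'these' -> NEW (unique so far: 3)
  Token 4: 'bear' -> NEW (unique so far: 4)
  Token 5: 'the' -> NEW (unique so far: 5)
  Token 6: 'soft' -> NEW (unique so far: 6)
  Token 7: 'already' -> NEW (unique so far: 7)
Unique types: ('already', 'bear', 'girl', 'slowly', 'soft', 'the', 'these')
Vocabulary size: 7

7
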